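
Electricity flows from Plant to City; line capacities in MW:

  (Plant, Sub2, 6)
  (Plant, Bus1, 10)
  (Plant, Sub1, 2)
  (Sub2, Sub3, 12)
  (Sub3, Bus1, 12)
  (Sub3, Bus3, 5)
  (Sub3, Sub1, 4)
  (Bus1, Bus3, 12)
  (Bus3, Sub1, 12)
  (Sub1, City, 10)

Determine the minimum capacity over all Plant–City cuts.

Augment Plant→Sub1→City: bottleneck 2, flow now 2.
Augment Plant→Sub2→Sub3→Sub1→City: bottleneck 4, flow now 6.
Augment Plant→Bus1→Bus3→Sub1→City: bottleneck 4, flow now 10.
No augmenting path remains; maximum flow = 10.
By max-flow min-cut, the minimum cut capacity equals the max flow.
In the residual graph, reachable from Plant: {Plant, Sub2, Sub3, Bus1, Bus3, Sub1}.
Min-cut edges: Sub1→City (10); capacity 10 = 10.

10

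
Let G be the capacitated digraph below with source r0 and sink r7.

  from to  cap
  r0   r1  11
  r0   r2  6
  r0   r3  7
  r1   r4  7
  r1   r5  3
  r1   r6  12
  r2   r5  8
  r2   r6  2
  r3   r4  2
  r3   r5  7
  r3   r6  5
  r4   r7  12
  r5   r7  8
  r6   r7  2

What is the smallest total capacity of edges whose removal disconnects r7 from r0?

19

Augment r0→r1→r4→r7: bottleneck 7, flow now 7.
Augment r0→r1→r5→r7: bottleneck 3, flow now 10.
Augment r0→r1→r6→r7: bottleneck 1, flow now 11.
Augment r0→r2→r5→r7: bottleneck 5, flow now 16.
Augment r0→r2→r6→r7: bottleneck 1, flow now 17.
Augment r0→r3→r4→r7: bottleneck 2, flow now 19.
No augmenting path remains; maximum flow = 19.
By max-flow min-cut, the minimum cut capacity equals the max flow.
In the residual graph, reachable from r0: {r0, r1, r2, r3, r5, r6}.
Min-cut edges: r1→r4 (7), r3→r4 (2), r5→r7 (8), r6→r7 (2); capacity 7 + 2 + 8 + 2 = 19.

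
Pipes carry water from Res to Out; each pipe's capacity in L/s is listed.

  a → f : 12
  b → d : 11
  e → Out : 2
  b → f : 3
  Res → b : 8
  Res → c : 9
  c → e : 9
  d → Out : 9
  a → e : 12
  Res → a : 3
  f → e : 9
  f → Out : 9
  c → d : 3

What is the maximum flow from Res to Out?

Augment Res→a→e→Out: bottleneck 2, flow now 2.
Augment Res→a→f→Out: bottleneck 1, flow now 3.
Augment Res→b→d→Out: bottleneck 8, flow now 11.
Augment Res→c→d→Out: bottleneck 1, flow now 12.
Augment Res→c→d→b→f→Out: bottleneck 2, flow now 14. (uses reverse residual edge)
Augment Res→c→e→a→f→Out: bottleneck 2, flow now 16. (uses reverse residual edge)
No augmenting path remains; maximum flow = 16.
In the residual graph, reachable from Res: {Res, c, e}.
Min-cut edges: Res→a (3), Res→b (8), c→d (3), e→Out (2); capacity 3 + 8 + 3 + 2 = 16.
This cut is saturated, so no flow can exceed 16.

16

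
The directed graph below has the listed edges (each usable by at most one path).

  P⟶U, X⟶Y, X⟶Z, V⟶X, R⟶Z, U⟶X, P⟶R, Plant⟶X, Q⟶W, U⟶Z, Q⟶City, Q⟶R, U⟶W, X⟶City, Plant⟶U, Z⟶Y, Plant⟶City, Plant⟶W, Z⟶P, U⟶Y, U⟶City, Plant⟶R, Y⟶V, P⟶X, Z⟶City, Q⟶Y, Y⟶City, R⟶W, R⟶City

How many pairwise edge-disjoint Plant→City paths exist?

Assign every edge capacity 1; by Menger, the answer equals the max flow.
Path Plant→City (+1); total 1.
Path Plant→R→City (+1); total 2.
Path Plant→U→City (+1); total 3.
Path Plant→X→City (+1); total 4.
No residual Plant→City path; max flow = 4.
Certifying cut of size 4: {Plant→City, Plant→R, Plant→U, Plant→X}.

4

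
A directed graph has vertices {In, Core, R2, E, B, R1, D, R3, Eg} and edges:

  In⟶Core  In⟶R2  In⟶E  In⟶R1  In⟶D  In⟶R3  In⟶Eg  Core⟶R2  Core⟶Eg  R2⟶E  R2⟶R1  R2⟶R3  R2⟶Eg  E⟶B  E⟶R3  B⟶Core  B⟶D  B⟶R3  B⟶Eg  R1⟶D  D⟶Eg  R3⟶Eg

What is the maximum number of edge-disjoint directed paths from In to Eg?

Assign every edge capacity 1; by Menger, the answer equals the max flow.
Path In→Eg (+1); total 1.
Path In→Core→Eg (+1); total 2.
Path In→R2→Eg (+1); total 3.
Path In→D→Eg (+1); total 4.
Path In→R3→Eg (+1); total 5.
Path In→E→B→Eg (+1); total 6.
No residual In→Eg path; max flow = 6.
Certifying cut of size 6: {D→Eg, In→Core, In→E, In→Eg, In→R2, In→R3}.

6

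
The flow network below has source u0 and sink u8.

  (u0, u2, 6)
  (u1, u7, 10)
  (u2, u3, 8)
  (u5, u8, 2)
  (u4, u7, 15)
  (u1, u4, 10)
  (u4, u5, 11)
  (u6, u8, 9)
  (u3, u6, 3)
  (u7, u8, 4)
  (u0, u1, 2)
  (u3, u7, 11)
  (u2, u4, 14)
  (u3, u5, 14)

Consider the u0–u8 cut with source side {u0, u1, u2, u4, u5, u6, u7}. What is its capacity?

Edges leaving {u0, u1, u2, u4, u5, u6, u7}: u2→u3 (8), u5→u8 (2), u6→u8 (9), u7→u8 (4).
Cut capacity = 8 + 2 + 9 + 4 = 23.

23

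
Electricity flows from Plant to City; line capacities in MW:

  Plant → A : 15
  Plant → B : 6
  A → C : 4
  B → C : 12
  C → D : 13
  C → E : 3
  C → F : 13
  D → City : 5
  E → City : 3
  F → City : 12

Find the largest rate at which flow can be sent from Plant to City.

Augment Plant→A→C→D→City: bottleneck 4, flow now 4.
Augment Plant→B→C→D→City: bottleneck 1, flow now 5.
Augment Plant→B→C→E→City: bottleneck 3, flow now 8.
Augment Plant→B→C→F→City: bottleneck 2, flow now 10.
No augmenting path remains; maximum flow = 10.
In the residual graph, reachable from Plant: {Plant, A}.
Min-cut edges: Plant→B (6), A→C (4); capacity 6 + 4 = 10.
This cut is saturated, so no flow can exceed 10.

10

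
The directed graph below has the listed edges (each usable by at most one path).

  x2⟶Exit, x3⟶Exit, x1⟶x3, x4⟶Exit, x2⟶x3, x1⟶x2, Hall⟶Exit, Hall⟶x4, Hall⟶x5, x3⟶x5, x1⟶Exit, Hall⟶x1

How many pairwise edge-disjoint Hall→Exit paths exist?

Assign every edge capacity 1; by Menger, the answer equals the max flow.
Path Hall→Exit (+1); total 1.
Path Hall→x1→Exit (+1); total 2.
Path Hall→x4→Exit (+1); total 3.
No residual Hall→Exit path; max flow = 3.
Certifying cut of size 3: {Hall→Exit, Hall→x1, Hall→x4}.

3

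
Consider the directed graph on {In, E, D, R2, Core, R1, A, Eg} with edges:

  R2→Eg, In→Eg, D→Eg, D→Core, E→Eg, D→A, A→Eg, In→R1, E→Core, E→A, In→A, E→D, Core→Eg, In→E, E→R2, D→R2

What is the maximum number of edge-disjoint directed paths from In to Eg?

3

Assign every edge capacity 1; by Menger, the answer equals the max flow.
Path In→Eg (+1); total 1.
Path In→E→Eg (+1); total 2.
Path In→A→Eg (+1); total 3.
No residual In→Eg path; max flow = 3.
Certifying cut of size 3: {In→A, In→E, In→Eg}.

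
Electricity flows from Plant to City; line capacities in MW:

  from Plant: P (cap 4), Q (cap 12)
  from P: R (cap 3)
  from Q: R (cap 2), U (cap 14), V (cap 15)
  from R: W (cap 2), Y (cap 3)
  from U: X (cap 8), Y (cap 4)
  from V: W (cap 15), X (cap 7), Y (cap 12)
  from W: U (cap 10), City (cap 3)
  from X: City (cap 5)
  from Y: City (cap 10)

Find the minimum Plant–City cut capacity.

15

Augment Plant→P→R→W→City: bottleneck 2, flow now 2.
Augment Plant→P→R→Y→City: bottleneck 1, flow now 3.
Augment Plant→Q→R→Y→City: bottleneck 2, flow now 5.
Augment Plant→Q→U→X→City: bottleneck 5, flow now 10.
Augment Plant→Q→U→Y→City: bottleneck 4, flow now 14.
Augment Plant→Q→V→W→City: bottleneck 1, flow now 15.
No augmenting path remains; maximum flow = 15.
By max-flow min-cut, the minimum cut capacity equals the max flow.
In the residual graph, reachable from Plant: {Plant, P}.
Min-cut edges: Plant→Q (12), P→R (3); capacity 12 + 3 = 15.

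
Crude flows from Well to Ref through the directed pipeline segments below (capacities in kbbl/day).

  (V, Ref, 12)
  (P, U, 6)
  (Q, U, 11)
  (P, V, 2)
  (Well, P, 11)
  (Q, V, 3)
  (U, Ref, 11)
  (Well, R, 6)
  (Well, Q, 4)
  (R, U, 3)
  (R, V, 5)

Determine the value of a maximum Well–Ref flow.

18

Augment Well→P→U→Ref: bottleneck 6, flow now 6.
Augment Well→P→V→Ref: bottleneck 2, flow now 8.
Augment Well→Q→U→Ref: bottleneck 4, flow now 12.
Augment Well→R→U→Ref: bottleneck 1, flow now 13.
Augment Well→R→V→Ref: bottleneck 5, flow now 18.
No augmenting path remains; maximum flow = 18.
In the residual graph, reachable from Well: {Well, P}.
Min-cut edges: Well→Q (4), Well→R (6), P→U (6), P→V (2); capacity 4 + 6 + 6 + 2 = 18.
This cut is saturated, so no flow can exceed 18.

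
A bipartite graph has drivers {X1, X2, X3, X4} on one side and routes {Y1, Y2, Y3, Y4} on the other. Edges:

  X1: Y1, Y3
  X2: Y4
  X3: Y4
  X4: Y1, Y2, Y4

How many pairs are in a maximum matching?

Unit-capacity flow: source→left, listed edges, right→sink; max matching = max flow.
Augmenting path X1→Y1 (+1); matched 1.
Augmenting path X2→Y4 (+1); matched 2.
Augmenting path X4→Y2 (+1); matched 3.
No augmenting path remains; maximum matching = 3.
König certificate: {X1, X4, Y4} is a vertex cover of size 3 (every listed pair touches it), so no matching can be larger.

3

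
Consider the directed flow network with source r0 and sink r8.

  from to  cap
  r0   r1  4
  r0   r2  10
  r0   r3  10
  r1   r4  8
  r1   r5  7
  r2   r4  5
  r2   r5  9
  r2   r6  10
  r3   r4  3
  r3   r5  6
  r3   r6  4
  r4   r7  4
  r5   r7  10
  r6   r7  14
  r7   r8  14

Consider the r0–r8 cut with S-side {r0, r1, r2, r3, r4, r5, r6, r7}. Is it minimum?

Given cut capacity: 14 = 14.
Augment r0→r1→r4→r7→r8: bottleneck 4, flow now 4.
Augment r0→r2→r5→r7→r8: bottleneck 9, flow now 13.
Augment r0→r2→r6→r7→r8: bottleneck 1, flow now 14.
No augmenting path remains; maximum flow = 14.
Cut capacity 14 equals the max flow, so it is a minimum cut.

Yes — it is a minimum cut (capacity 14).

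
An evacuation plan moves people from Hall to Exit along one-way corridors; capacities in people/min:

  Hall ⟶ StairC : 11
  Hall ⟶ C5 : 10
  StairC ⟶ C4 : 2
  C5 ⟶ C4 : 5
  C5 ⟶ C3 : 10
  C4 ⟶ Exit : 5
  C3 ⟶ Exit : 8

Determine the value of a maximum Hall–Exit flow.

Augment Hall→StairC→C4→Exit: bottleneck 2, flow now 2.
Augment Hall→C5→C4→Exit: bottleneck 3, flow now 5.
Augment Hall→C5→C3→Exit: bottleneck 7, flow now 12.
No augmenting path remains; maximum flow = 12.
In the residual graph, reachable from Hall: {Hall, StairC}.
Min-cut edges: Hall→C5 (10), StairC→C4 (2); capacity 10 + 2 = 12.
This cut is saturated, so no flow can exceed 12.

12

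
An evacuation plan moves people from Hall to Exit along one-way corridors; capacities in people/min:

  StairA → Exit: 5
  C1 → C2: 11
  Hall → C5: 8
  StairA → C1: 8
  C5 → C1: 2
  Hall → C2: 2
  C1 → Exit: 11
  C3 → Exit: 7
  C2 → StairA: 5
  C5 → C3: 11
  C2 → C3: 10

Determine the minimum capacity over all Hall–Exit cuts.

Augment Hall→C5→C3→Exit: bottleneck 7, flow now 7.
Augment Hall→C5→C1→Exit: bottleneck 1, flow now 8.
Augment Hall→C2→StairA→Exit: bottleneck 2, flow now 10.
No augmenting path remains; maximum flow = 10.
By max-flow min-cut, the minimum cut capacity equals the max flow.
In the residual graph, reachable from Hall: {Hall}.
Min-cut edges: Hall→C5 (8), Hall→C2 (2); capacity 8 + 2 = 10.

10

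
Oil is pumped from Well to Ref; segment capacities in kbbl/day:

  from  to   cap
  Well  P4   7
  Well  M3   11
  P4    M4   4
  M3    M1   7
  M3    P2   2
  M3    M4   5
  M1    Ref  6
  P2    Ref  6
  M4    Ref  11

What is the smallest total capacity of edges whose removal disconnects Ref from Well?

Augment Well→P4→M4→Ref: bottleneck 4, flow now 4.
Augment Well→M3→M1→Ref: bottleneck 6, flow now 10.
Augment Well→M3→P2→Ref: bottleneck 2, flow now 12.
Augment Well→M3→M4→Ref: bottleneck 3, flow now 15.
No augmenting path remains; maximum flow = 15.
By max-flow min-cut, the minimum cut capacity equals the max flow.
In the residual graph, reachable from Well: {Well, P4}.
Min-cut edges: Well→M3 (11), P4→M4 (4); capacity 11 + 4 = 15.

15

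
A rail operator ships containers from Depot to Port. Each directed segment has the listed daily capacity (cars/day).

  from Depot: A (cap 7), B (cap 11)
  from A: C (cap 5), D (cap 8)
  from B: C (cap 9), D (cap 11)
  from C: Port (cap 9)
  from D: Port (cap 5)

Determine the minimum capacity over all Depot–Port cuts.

Augment Depot→A→C→Port: bottleneck 5, flow now 5.
Augment Depot→A→D→Port: bottleneck 2, flow now 7.
Augment Depot→B→C→Port: bottleneck 4, flow now 11.
Augment Depot→B→D→Port: bottleneck 3, flow now 14.
No augmenting path remains; maximum flow = 14.
By max-flow min-cut, the minimum cut capacity equals the max flow.
In the residual graph, reachable from Depot: {Depot, A, B, C, D}.
Min-cut edges: C→Port (9), D→Port (5); capacity 9 + 5 = 14.

14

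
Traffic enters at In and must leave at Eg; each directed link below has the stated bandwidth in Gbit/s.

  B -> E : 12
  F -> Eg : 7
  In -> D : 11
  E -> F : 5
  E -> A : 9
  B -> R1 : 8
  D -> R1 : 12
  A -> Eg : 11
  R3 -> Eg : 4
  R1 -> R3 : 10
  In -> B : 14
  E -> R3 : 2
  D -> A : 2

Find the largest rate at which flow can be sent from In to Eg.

Augment In→D→A→Eg: bottleneck 2, flow now 2.
Augment In→B→E→A→Eg: bottleneck 9, flow now 11.
Augment In→B→E→F→Eg: bottleneck 3, flow now 14.
Augment In→B→R1→R3→Eg: bottleneck 2, flow now 16.
Augment In→D→R1→R3→Eg: bottleneck 2, flow now 18.
No augmenting path remains; maximum flow = 18.
In the residual graph, reachable from In: {In, B, D, R1, R3}.
Min-cut edges: B→E (12), D→A (2), R3→Eg (4); capacity 12 + 2 + 4 = 18.
This cut is saturated, so no flow can exceed 18.

18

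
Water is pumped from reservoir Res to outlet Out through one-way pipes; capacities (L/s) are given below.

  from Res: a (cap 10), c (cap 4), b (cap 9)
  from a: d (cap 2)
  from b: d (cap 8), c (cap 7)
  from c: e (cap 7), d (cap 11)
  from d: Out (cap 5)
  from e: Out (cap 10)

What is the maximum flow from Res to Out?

Augment Res→a→d→Out: bottleneck 2, flow now 2.
Augment Res→b→d→Out: bottleneck 3, flow now 5.
Augment Res→c→e→Out: bottleneck 4, flow now 9.
Augment Res→b→c→e→Out: bottleneck 3, flow now 12.
No augmenting path remains; maximum flow = 12.
In the residual graph, reachable from Res: {Res, a, b, c, d}.
Min-cut edges: c→e (7), d→Out (5); capacity 7 + 5 = 12.
This cut is saturated, so no flow can exceed 12.

12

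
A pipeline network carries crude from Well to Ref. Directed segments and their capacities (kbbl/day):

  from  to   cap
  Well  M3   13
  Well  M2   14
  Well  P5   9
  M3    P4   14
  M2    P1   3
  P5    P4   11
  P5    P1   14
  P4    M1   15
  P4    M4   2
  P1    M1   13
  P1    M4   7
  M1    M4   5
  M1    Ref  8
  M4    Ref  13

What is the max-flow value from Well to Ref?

21

Augment Well→M3→P4→M1→Ref: bottleneck 8, flow now 8.
Augment Well→M3→P4→M4→Ref: bottleneck 2, flow now 10.
Augment Well→M2→P1→M4→Ref: bottleneck 3, flow now 13.
Augment Well→P5→P1→M4→Ref: bottleneck 4, flow now 17.
Augment Well→M3→P4→M1→M4→Ref: bottleneck 3, flow now 20.
Augment Well→P5→P4→M1→M4→Ref: bottleneck 1, flow now 21.
No augmenting path remains; maximum flow = 21.
In the residual graph, reachable from Well: {Well, M3, M2, P5, P4, P1, M1, M4}.
Min-cut edges: M1→Ref (8), M4→Ref (13); capacity 8 + 13 = 21.
This cut is saturated, so no flow can exceed 21.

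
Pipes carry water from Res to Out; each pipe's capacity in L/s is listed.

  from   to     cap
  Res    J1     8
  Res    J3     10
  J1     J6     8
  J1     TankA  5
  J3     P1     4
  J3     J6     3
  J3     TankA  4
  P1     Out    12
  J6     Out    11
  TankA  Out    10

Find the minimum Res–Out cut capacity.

Augment Res→J1→J6→Out: bottleneck 8, flow now 8.
Augment Res→J3→P1→Out: bottleneck 4, flow now 12.
Augment Res→J3→J6→Out: bottleneck 3, flow now 15.
Augment Res→J3→TankA→Out: bottleneck 3, flow now 18.
No augmenting path remains; maximum flow = 18.
By max-flow min-cut, the minimum cut capacity equals the max flow.
In the residual graph, reachable from Res: {Res}.
Min-cut edges: Res→J1 (8), Res→J3 (10); capacity 8 + 10 = 18.

18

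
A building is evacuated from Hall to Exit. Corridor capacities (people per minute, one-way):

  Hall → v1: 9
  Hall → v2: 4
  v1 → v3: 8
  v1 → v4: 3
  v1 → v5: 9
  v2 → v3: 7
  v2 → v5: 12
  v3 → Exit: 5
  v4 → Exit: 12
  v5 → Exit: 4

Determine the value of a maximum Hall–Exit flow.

Augment Hall→v1→v3→Exit: bottleneck 5, flow now 5.
Augment Hall→v1→v4→Exit: bottleneck 3, flow now 8.
Augment Hall→v1→v5→Exit: bottleneck 1, flow now 9.
Augment Hall→v2→v5→Exit: bottleneck 3, flow now 12.
No augmenting path remains; maximum flow = 12.
In the residual graph, reachable from Hall: {Hall, v1, v2, v3, v5}.
Min-cut edges: v1→v4 (3), v3→Exit (5), v5→Exit (4); capacity 3 + 5 + 4 = 12.
This cut is saturated, so no flow can exceed 12.

12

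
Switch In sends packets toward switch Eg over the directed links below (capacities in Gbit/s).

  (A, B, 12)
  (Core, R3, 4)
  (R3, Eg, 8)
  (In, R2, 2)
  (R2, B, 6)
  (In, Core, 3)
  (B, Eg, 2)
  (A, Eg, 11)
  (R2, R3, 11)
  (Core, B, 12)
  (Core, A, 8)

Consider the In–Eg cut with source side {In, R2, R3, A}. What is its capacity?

Edges leaving {In, R2, R3, A}: In→Core (3), R2→B (6), R3→Eg (8), A→B (12), A→Eg (11).
Cut capacity = 3 + 6 + 8 + 12 + 11 = 40.

40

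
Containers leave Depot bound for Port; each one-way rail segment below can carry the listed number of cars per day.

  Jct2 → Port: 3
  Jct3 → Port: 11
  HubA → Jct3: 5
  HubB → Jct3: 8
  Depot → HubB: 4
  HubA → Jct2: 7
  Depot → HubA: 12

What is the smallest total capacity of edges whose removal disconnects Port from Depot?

12

Augment Depot→HubB→Jct3→Port: bottleneck 4, flow now 4.
Augment Depot→HubA→Jct2→Port: bottleneck 3, flow now 7.
Augment Depot→HubA→Jct3→Port: bottleneck 5, flow now 12.
No augmenting path remains; maximum flow = 12.
By max-flow min-cut, the minimum cut capacity equals the max flow.
In the residual graph, reachable from Depot: {Depot, HubA, Jct2}.
Min-cut edges: Depot→HubB (4), HubA→Jct3 (5), Jct2→Port (3); capacity 4 + 5 + 3 = 12.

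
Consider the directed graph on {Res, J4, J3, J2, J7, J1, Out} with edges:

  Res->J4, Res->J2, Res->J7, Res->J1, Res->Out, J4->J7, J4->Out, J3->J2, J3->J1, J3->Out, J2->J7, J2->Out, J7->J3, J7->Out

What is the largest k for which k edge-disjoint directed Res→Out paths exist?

4

Assign every edge capacity 1; by Menger, the answer equals the max flow.
Path Res→Out (+1); total 1.
Path Res→J4→Out (+1); total 2.
Path Res→J2→Out (+1); total 3.
Path Res→J7→Out (+1); total 4.
No residual Res→Out path; max flow = 4.
Certifying cut of size 4: {Res→J2, Res→J4, Res→J7, Res→Out}.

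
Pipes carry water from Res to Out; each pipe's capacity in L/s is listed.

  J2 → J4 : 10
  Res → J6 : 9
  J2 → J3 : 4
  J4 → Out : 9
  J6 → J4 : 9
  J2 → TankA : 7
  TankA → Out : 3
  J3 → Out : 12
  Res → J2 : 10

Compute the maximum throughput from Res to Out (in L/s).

16

Augment Res→J6→J4→Out: bottleneck 9, flow now 9.
Augment Res→J2→J3→Out: bottleneck 4, flow now 13.
Augment Res→J2→TankA→Out: bottleneck 3, flow now 16.
No augmenting path remains; maximum flow = 16.
In the residual graph, reachable from Res: {Res, J6, J2, J4, TankA}.
Min-cut edges: J2→J3 (4), J4→Out (9), TankA→Out (3); capacity 4 + 9 + 3 = 16.
This cut is saturated, so no flow can exceed 16.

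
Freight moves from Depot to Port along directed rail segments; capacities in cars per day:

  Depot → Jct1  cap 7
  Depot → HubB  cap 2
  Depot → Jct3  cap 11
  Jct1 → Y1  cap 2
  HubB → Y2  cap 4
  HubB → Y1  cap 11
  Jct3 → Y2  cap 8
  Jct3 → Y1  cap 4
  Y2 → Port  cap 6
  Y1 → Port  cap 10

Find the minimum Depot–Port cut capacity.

Augment Depot→Jct1→Y1→Port: bottleneck 2, flow now 2.
Augment Depot→HubB→Y2→Port: bottleneck 2, flow now 4.
Augment Depot→Jct3→Y2→Port: bottleneck 4, flow now 8.
Augment Depot→Jct3→Y1→Port: bottleneck 4, flow now 12.
Augment Depot→Jct3→Y2→HubB→Y1→Port: bottleneck 2, flow now 14. (uses reverse residual edge)
No augmenting path remains; maximum flow = 14.
By max-flow min-cut, the minimum cut capacity equals the max flow.
In the residual graph, reachable from Depot: {Depot, Jct1, Jct3, Y2}.
Min-cut edges: Depot→HubB (2), Jct1→Y1 (2), Jct3→Y1 (4), Y2→Port (6); capacity 2 + 2 + 4 + 6 = 14.

14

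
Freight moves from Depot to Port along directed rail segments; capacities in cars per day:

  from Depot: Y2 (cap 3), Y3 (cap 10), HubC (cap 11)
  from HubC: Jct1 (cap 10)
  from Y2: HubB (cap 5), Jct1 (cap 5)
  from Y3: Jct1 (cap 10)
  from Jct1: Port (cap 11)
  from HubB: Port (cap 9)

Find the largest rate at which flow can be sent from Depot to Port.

14

Augment Depot→HubC→Jct1→Port: bottleneck 10, flow now 10.
Augment Depot→Y2→Jct1→Port: bottleneck 1, flow now 11.
Augment Depot→Y2→HubB→Port: bottleneck 2, flow now 13.
Augment Depot→Y3→Jct1→Y2→HubB→Port: bottleneck 1, flow now 14. (uses reverse residual edge)
No augmenting path remains; maximum flow = 14.
In the residual graph, reachable from Depot: {Depot, HubC, Y3, Jct1}.
Min-cut edges: Depot→Y2 (3), Jct1→Port (11); capacity 3 + 11 = 14.
This cut is saturated, so no flow can exceed 14.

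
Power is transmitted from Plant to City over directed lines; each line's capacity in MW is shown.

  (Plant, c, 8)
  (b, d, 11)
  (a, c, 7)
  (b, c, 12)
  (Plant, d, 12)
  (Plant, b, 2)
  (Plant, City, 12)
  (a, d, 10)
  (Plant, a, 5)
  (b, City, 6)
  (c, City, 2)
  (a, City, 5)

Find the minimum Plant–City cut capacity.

21

Augment Plant→City: bottleneck 12, flow now 12.
Augment Plant→a→City: bottleneck 5, flow now 17.
Augment Plant→b→City: bottleneck 2, flow now 19.
Augment Plant→c→City: bottleneck 2, flow now 21.
No augmenting path remains; maximum flow = 21.
By max-flow min-cut, the minimum cut capacity equals the max flow.
In the residual graph, reachable from Plant: {Plant, c, d}.
Min-cut edges: Plant→a (5), Plant→b (2), Plant→City (12), c→City (2); capacity 5 + 2 + 12 + 2 = 21.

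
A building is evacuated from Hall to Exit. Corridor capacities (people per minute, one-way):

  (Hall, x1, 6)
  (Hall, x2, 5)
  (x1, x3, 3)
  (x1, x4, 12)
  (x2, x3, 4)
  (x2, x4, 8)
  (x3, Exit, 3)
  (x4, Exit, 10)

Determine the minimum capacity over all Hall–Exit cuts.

Augment Hall→x1→x3→Exit: bottleneck 3, flow now 3.
Augment Hall→x1→x4→Exit: bottleneck 3, flow now 6.
Augment Hall→x2→x4→Exit: bottleneck 5, flow now 11.
No augmenting path remains; maximum flow = 11.
By max-flow min-cut, the minimum cut capacity equals the max flow.
In the residual graph, reachable from Hall: {Hall}.
Min-cut edges: Hall→x1 (6), Hall→x2 (5); capacity 6 + 5 = 11.

11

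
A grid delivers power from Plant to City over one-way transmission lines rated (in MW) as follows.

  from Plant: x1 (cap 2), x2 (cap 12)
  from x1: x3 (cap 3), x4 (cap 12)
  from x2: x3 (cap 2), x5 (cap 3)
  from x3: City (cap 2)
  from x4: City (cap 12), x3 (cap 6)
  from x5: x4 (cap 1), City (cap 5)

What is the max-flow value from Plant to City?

Augment Plant→x1→x3→City: bottleneck 2, flow now 2.
Augment Plant→x2→x5→City: bottleneck 3, flow now 5.
Augment Plant→x2→x3→x1→x4→City: bottleneck 2, flow now 7. (uses reverse residual edge)
No augmenting path remains; maximum flow = 7.
In the residual graph, reachable from Plant: {Plant, x2}.
Min-cut edges: Plant→x1 (2), x2→x3 (2), x2→x5 (3); capacity 2 + 2 + 3 = 7.
This cut is saturated, so no flow can exceed 7.

7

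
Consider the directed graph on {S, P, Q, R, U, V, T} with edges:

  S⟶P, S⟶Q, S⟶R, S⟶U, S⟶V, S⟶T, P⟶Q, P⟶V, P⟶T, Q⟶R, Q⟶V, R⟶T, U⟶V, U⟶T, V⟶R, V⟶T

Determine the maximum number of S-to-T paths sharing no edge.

5

Assign every edge capacity 1; by Menger, the answer equals the max flow.
Path S→T (+1); total 1.
Path S→P→T (+1); total 2.
Path S→R→T (+1); total 3.
Path S→U→T (+1); total 4.
Path S→V→T (+1); total 5.
No residual S→T path; max flow = 5.
Certifying cut of size 5: {R→T, S→P, S→T, S→U, V→T}.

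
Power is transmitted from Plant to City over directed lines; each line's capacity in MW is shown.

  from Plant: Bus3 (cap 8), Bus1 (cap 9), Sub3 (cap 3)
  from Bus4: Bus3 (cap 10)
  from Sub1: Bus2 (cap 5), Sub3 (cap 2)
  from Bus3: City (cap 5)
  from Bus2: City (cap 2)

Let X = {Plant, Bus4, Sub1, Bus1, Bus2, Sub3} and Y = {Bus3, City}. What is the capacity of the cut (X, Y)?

20

Edges leaving {Plant, Bus4, Sub1, Bus1, Bus2, Sub3}: Plant→Bus3 (8), Bus4→Bus3 (10), Bus2→City (2).
Cut capacity = 8 + 10 + 2 = 20.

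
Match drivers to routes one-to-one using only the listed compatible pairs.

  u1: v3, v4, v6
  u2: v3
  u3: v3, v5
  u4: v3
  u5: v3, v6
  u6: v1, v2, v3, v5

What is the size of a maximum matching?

Unit-capacity flow: source→left, listed edges, right→sink; max matching = max flow.
Augmenting path u1→v3 (+1); matched 1.
Augmenting path u3→v5 (+1); matched 2.
Augmenting path u5→v6 (+1); matched 3.
Augmenting path u6→v1 (+1); matched 4.
Augmenting path u2→v3→u1→v4 (+1); matched 5.
No augmenting path remains; maximum matching = 5.
König certificate: {u1, u3, u5, u6, v3} is a vertex cover of size 5 (every listed pair touches it), so no matching can be larger.

5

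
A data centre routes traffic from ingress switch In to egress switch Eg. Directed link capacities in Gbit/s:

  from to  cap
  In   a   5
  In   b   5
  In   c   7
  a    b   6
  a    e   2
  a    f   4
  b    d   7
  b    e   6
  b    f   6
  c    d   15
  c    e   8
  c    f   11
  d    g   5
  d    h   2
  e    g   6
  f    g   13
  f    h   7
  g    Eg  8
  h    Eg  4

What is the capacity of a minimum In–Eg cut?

Augment In→a→e→g→Eg: bottleneck 2, flow now 2.
Augment In→a→f→g→Eg: bottleneck 3, flow now 5.
Augment In→b→d→g→Eg: bottleneck 3, flow now 8.
Augment In→b→d→h→Eg: bottleneck 2, flow now 10.
Augment In→c→f→h→Eg: bottleneck 2, flow now 12.
No augmenting path remains; maximum flow = 12.
By max-flow min-cut, the minimum cut capacity equals the max flow.
In the residual graph, reachable from In: {In, a, b, c, d, e, f, g, h}.
Min-cut edges: g→Eg (8), h→Eg (4); capacity 8 + 4 = 12.

12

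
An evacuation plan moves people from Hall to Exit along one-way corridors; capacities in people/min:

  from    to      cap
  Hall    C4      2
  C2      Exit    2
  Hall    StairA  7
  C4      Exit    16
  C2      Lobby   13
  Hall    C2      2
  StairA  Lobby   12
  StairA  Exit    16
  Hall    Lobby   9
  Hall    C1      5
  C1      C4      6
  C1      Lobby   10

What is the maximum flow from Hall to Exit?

Augment Hall→C2→Exit: bottleneck 2, flow now 2.
Augment Hall→StairA→Exit: bottleneck 7, flow now 9.
Augment Hall→C4→Exit: bottleneck 2, flow now 11.
Augment Hall→C1→C4→Exit: bottleneck 5, flow now 16.
No augmenting path remains; maximum flow = 16.
In the residual graph, reachable from Hall: {Hall, Lobby}.
Min-cut edges: Hall→C2 (2), Hall→C1 (5), Hall→StairA (7), Hall→C4 (2); capacity 2 + 5 + 7 + 2 = 16.
This cut is saturated, so no flow can exceed 16.

16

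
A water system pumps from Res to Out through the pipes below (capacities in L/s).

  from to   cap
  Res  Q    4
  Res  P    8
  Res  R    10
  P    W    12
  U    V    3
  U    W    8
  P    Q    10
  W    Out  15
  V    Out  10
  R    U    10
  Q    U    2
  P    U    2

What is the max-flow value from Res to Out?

Augment Res→P→W→Out: bottleneck 8, flow now 8.
Augment Res→Q→U→V→Out: bottleneck 2, flow now 10.
Augment Res→R→U→V→Out: bottleneck 1, flow now 11.
Augment Res→R→U→W→Out: bottleneck 7, flow now 18.
No augmenting path remains; maximum flow = 18.
In the residual graph, reachable from Res: {Res, P, Q, R, U, W}.
Min-cut edges: U→V (3), W→Out (15); capacity 3 + 15 = 18.
This cut is saturated, so no flow can exceed 18.

18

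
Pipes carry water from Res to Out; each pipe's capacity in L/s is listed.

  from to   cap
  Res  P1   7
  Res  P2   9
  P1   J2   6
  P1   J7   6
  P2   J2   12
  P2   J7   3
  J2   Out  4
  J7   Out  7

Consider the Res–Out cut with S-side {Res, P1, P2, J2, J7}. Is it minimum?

Yes — it is a minimum cut (capacity 11).

Given cut capacity: 4 + 7 = 11.
Augment Res→P1→J2→Out: bottleneck 4, flow now 4.
Augment Res→P1→J7→Out: bottleneck 3, flow now 7.
Augment Res→P2→J7→Out: bottleneck 3, flow now 10.
Augment Res→P2→J2→P1→J7→Out: bottleneck 1, flow now 11. (uses reverse residual edge)
No augmenting path remains; maximum flow = 11.
Cut capacity 11 equals the max flow, so it is a minimum cut.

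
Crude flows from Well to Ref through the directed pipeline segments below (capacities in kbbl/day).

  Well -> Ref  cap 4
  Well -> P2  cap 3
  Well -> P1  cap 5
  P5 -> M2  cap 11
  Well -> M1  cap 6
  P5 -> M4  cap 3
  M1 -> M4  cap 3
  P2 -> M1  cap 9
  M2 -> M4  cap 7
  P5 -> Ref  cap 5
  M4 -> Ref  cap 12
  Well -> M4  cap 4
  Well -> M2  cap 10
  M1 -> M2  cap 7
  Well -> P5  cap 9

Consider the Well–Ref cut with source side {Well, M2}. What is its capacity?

Edges leaving {Well, M2}: Well→P2 (3), Well→P5 (9), Well→M1 (6), Well→P1 (5), Well→M4 (4), Well→Ref (4), M2→M4 (7).
Cut capacity = 3 + 9 + 6 + 5 + 4 + 4 + 7 = 38.

38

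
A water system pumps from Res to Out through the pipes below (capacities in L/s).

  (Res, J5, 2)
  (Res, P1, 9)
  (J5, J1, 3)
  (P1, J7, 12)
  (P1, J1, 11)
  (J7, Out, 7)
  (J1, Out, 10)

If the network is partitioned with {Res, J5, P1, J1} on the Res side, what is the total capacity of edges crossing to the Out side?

22

Edges leaving {Res, J5, P1, J1}: P1→J7 (12), J1→Out (10).
Cut capacity = 12 + 10 = 22.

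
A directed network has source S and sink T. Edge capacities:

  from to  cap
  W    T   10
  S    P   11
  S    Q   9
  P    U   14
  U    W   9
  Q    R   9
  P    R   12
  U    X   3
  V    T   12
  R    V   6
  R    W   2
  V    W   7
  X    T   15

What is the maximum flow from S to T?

Augment S→P→R→V→T: bottleneck 6, flow now 6.
Augment S→P→R→W→T: bottleneck 2, flow now 8.
Augment S→P→U→W→T: bottleneck 3, flow now 11.
Augment S→Q→R→P→U→W→T: bottleneck 5, flow now 16. (uses reverse residual edge)
Augment S→Q→R→P→U→X→T: bottleneck 3, flow now 19. (uses reverse residual edge)
No augmenting path remains; maximum flow = 19.
In the residual graph, reachable from S: {S, Q, R}.
Min-cut edges: S→P (11), R→V (6), R→W (2); capacity 11 + 6 + 2 = 19.
This cut is saturated, so no flow can exceed 19.

19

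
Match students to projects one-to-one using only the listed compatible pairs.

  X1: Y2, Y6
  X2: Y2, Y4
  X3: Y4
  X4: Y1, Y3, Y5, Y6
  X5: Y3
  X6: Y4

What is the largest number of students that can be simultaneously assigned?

Unit-capacity flow: source→left, listed edges, right→sink; max matching = max flow.
Augmenting path X1→Y2 (+1); matched 1.
Augmenting path X2→Y4 (+1); matched 2.
Augmenting path X4→Y1 (+1); matched 3.
Augmenting path X5→Y3 (+1); matched 4.
Augmenting path X3→Y4→X2→Y2→X1→Y6 (+1); matched 5.
No augmenting path remains; maximum matching = 5.
König certificate: {X1, X2, X4, X5, Y4} is a vertex cover of size 5 (every listed pair touches it), so no matching can be larger.

5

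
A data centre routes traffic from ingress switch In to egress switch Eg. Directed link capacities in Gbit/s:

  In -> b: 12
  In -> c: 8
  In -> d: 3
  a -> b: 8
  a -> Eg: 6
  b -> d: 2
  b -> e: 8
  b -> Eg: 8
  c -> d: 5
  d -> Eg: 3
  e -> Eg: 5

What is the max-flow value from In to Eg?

15

Augment In→b→Eg: bottleneck 8, flow now 8.
Augment In→d→Eg: bottleneck 3, flow now 11.
Augment In→b→e→Eg: bottleneck 4, flow now 15.
No augmenting path remains; maximum flow = 15.
In the residual graph, reachable from In: {In, c, d}.
Min-cut edges: In→b (12), d→Eg (3); capacity 12 + 3 = 15.
This cut is saturated, so no flow can exceed 15.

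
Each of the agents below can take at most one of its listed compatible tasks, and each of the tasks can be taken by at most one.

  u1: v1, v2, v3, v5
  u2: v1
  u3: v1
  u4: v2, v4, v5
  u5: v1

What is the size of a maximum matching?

Unit-capacity flow: source→left, listed edges, right→sink; max matching = max flow.
Augmenting path u1→v1 (+1); matched 1.
Augmenting path u4→v2 (+1); matched 2.
Augmenting path u2→v1→u1→v3 (+1); matched 3.
No augmenting path remains; maximum matching = 3.
König certificate: {u1, u4, v1} is a vertex cover of size 3 (every listed pair touches it), so no matching can be larger.

3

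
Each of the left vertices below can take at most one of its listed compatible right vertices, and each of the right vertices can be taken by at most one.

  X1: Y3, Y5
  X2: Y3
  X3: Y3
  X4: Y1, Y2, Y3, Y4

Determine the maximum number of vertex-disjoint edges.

3

Unit-capacity flow: source→left, listed edges, right→sink; max matching = max flow.
Augmenting path X1→Y3 (+1); matched 1.
Augmenting path X4→Y1 (+1); matched 2.
Augmenting path X2→Y3→X1→Y5 (+1); matched 3.
No augmenting path remains; maximum matching = 3.
König certificate: {X1, X4, Y3} is a vertex cover of size 3 (every listed pair touches it), so no matching can be larger.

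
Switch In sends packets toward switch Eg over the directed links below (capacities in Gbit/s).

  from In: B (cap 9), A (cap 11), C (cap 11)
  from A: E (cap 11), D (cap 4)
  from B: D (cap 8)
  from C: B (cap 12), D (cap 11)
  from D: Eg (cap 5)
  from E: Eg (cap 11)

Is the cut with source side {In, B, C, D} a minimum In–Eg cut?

Yes — it is a minimum cut (capacity 16).

Given cut capacity: 11 + 5 = 16.
Augment In→A→D→Eg: bottleneck 4, flow now 4.
Augment In→A→E→Eg: bottleneck 7, flow now 11.
Augment In→B→D→Eg: bottleneck 1, flow now 12.
Augment In→B→D→A→E→Eg: bottleneck 4, flow now 16. (uses reverse residual edge)
No augmenting path remains; maximum flow = 16.
Cut capacity 16 equals the max flow, so it is a minimum cut.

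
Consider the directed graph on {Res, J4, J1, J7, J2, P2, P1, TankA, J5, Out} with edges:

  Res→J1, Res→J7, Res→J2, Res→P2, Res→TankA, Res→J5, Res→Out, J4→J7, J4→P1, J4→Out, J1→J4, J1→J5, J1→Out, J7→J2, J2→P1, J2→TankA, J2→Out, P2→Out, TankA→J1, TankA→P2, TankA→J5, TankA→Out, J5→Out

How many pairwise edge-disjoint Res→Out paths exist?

Assign every edge capacity 1; by Menger, the answer equals the max flow.
Path Res→Out (+1); total 1.
Path Res→J1→Out (+1); total 2.
Path Res→J2→Out (+1); total 3.
Path Res→P2→Out (+1); total 4.
Path Res→TankA→Out (+1); total 5.
Path Res→J5→Out (+1); total 6.
Path Res→J7→J2→TankA→J1→J4→Out (+1); total 7.
No residual Res→Out path; max flow = 7.
Certifying cut of size 7: {Res→J1, Res→J2, Res→J5, Res→J7, Res→Out, Res→P2, Res→TankA}.

7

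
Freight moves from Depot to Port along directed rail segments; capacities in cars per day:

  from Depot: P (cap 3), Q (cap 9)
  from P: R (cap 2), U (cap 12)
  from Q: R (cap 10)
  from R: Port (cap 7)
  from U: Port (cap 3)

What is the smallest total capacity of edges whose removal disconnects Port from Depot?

Augment Depot→P→R→Port: bottleneck 2, flow now 2.
Augment Depot→P→U→Port: bottleneck 1, flow now 3.
Augment Depot→Q→R→Port: bottleneck 5, flow now 8.
Augment Depot→Q→R→P→U→Port: bottleneck 2, flow now 10. (uses reverse residual edge)
No augmenting path remains; maximum flow = 10.
By max-flow min-cut, the minimum cut capacity equals the max flow.
In the residual graph, reachable from Depot: {Depot, Q, R}.
Min-cut edges: Depot→P (3), R→Port (7); capacity 3 + 7 = 10.

10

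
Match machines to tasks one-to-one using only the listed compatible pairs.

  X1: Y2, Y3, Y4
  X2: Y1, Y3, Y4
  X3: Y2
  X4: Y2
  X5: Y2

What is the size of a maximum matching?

Unit-capacity flow: source→left, listed edges, right→sink; max matching = max flow.
Augmenting path X1→Y2 (+1); matched 1.
Augmenting path X2→Y1 (+1); matched 2.
Augmenting path X3→Y2→X1→Y3 (+1); matched 3.
No augmenting path remains; maximum matching = 3.
König certificate: {X1, X2, Y2} is a vertex cover of size 3 (every listed pair touches it), so no matching can be larger.

3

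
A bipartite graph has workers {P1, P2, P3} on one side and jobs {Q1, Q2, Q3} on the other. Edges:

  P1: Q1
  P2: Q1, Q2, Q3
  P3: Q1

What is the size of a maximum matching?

Unit-capacity flow: source→left, listed edges, right→sink; max matching = max flow.
Augmenting path P1→Q1 (+1); matched 1.
Augmenting path P2→Q2 (+1); matched 2.
No augmenting path remains; maximum matching = 2.
König certificate: {P2, Q1} is a vertex cover of size 2 (every listed pair touches it), so no matching can be larger.

2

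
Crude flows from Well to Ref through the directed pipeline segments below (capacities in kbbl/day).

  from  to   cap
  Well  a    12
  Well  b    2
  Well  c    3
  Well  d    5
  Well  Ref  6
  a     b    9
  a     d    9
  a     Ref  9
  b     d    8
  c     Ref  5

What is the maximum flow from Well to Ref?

Augment Well→Ref: bottleneck 6, flow now 6.
Augment Well→a→Ref: bottleneck 9, flow now 15.
Augment Well→c→Ref: bottleneck 3, flow now 18.
No augmenting path remains; maximum flow = 18.
In the residual graph, reachable from Well: {Well, a, b, d}.
Min-cut edges: Well→c (3), Well→Ref (6), a→Ref (9); capacity 3 + 6 + 9 = 18.
This cut is saturated, so no flow can exceed 18.

18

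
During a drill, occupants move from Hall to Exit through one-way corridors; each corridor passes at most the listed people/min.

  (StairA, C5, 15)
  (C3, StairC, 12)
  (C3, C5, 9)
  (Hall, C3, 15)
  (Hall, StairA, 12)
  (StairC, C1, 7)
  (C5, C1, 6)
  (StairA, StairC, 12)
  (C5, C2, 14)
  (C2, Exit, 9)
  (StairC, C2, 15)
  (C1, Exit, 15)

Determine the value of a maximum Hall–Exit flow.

Augment Hall→StairA→C5→C1→Exit: bottleneck 6, flow now 6.
Augment Hall→StairA→C5→C2→Exit: bottleneck 6, flow now 12.
Augment Hall→C3→C5→C2→Exit: bottleneck 3, flow now 15.
Augment Hall→C3→StairC→C1→Exit: bottleneck 7, flow now 22.
No augmenting path remains; maximum flow = 22.
In the residual graph, reachable from Hall: {Hall, StairA, C3, C5, StairC, C2}.
Min-cut edges: C5→C1 (6), StairC→C1 (7), C2→Exit (9); capacity 6 + 7 + 9 = 22.
This cut is saturated, so no flow can exceed 22.

22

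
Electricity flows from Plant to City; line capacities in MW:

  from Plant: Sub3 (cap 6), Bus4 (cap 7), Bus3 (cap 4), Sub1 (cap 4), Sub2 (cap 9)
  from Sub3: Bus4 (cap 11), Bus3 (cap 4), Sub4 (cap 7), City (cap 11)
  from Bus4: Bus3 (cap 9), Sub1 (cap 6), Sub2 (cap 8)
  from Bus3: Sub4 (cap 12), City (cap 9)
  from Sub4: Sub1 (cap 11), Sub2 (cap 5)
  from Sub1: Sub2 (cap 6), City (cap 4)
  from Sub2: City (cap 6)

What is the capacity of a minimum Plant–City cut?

25

Augment Plant→Sub3→City: bottleneck 6, flow now 6.
Augment Plant→Bus3→City: bottleneck 4, flow now 10.
Augment Plant→Sub1→City: bottleneck 4, flow now 14.
Augment Plant→Sub2→City: bottleneck 6, flow now 20.
Augment Plant→Bus4→Bus3→City: bottleneck 5, flow now 25.
No augmenting path remains; maximum flow = 25.
By max-flow min-cut, the minimum cut capacity equals the max flow.
In the residual graph, reachable from Plant: {Plant, Bus4, Bus3, Sub4, Sub1, Sub2}.
Min-cut edges: Plant→Sub3 (6), Bus3→City (9), Sub1→City (4), Sub2→City (6); capacity 6 + 9 + 4 + 6 = 25.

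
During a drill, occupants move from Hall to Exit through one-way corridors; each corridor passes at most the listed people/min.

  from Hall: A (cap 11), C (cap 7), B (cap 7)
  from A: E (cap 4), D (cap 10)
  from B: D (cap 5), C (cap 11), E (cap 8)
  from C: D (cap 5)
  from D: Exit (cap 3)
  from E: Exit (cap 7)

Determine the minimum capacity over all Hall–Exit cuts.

10

Augment Hall→A→D→Exit: bottleneck 3, flow now 3.
Augment Hall→A→E→Exit: bottleneck 4, flow now 7.
Augment Hall→B→E→Exit: bottleneck 3, flow now 10.
No augmenting path remains; maximum flow = 10.
By max-flow min-cut, the minimum cut capacity equals the max flow.
In the residual graph, reachable from Hall: {Hall, A, B, C, D, E}.
Min-cut edges: D→Exit (3), E→Exit (7); capacity 3 + 7 = 10.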